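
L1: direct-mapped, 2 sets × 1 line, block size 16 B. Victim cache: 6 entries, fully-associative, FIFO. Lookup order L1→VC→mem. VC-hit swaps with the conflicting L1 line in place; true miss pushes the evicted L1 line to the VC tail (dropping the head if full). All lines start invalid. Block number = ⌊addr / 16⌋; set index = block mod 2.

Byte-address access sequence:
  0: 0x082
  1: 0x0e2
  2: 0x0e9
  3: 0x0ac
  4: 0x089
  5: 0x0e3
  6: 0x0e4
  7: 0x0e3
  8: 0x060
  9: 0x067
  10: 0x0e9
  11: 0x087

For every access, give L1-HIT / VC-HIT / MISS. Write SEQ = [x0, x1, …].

#0 0x82→b8/s0 MISS; vc=[]
#1 0xe2→b14/s0 MISS; vc=[8]
#2 0xe9→b14/s0 L1-HIT; vc=[8]
#3 0xac→b10/s0 MISS; vc=[8,14]
#4 0x89→b8/s0 VC-HIT; vc=[10,14]
#5 0xe3→b14/s0 VC-HIT; vc=[10,8]
#6 0xe4→b14/s0 L1-HIT; vc=[10,8]
#7 0xe3→b14/s0 L1-HIT; vc=[10,8]
#8 0x60→b6/s0 MISS; vc=[10,8,14]
#9 0x67→b6/s0 L1-HIT; vc=[10,8,14]
#10 0xe9→b14/s0 VC-HIT; vc=[10,8,6]
#11 0x87→b8/s0 VC-HIT; vc=[10,14,6]

SEQ = [MISS, MISS, L1-HIT, MISS, VC-HIT, VC-HIT, L1-HIT, L1-HIT, MISS, L1-HIT, VC-HIT, VC-HIT]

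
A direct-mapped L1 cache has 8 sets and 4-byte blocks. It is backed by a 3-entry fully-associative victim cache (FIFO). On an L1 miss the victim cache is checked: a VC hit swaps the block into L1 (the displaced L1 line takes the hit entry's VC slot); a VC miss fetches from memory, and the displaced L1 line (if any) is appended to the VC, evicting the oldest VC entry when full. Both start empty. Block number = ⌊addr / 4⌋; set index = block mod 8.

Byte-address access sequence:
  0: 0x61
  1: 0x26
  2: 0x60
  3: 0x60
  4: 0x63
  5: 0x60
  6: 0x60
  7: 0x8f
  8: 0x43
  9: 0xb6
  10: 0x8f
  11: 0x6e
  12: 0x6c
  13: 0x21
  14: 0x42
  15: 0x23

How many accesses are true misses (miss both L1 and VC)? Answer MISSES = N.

  [0] addr=0x61 blk=24 s=0: MISS | VC []
  [1] addr=0x26 blk=9 s=1: MISS | VC []
  [2] addr=0x60 blk=24 s=0: L1-HIT | VC []
  [3] addr=0x60 blk=24 s=0: L1-HIT | VC []
  [4] addr=0x63 blk=24 s=0: L1-HIT | VC []
  [5] addr=0x60 blk=24 s=0: L1-HIT | VC []
  [6] addr=0x60 blk=24 s=0: L1-HIT | VC []
  [7] addr=0x8f blk=35 s=3: MISS | VC []
  [8] addr=0x43 blk=16 s=0: MISS | VC [24]
  [9] addr=0xb6 blk=45 s=5: MISS | VC [24]
  [10] addr=0x8f blk=35 s=3: L1-HIT | VC [24]
  [11] addr=0x6e blk=27 s=3: MISS | VC [24, 35]
  [12] addr=0x6c blk=27 s=3: L1-HIT | VC [24, 35]
  [13] addr=0x21 blk=8 s=0: MISS | VC [24, 35, 16]
  [14] addr=0x42 blk=16 s=0: VC-HIT | VC [24, 35, 8]
  [15] addr=0x23 blk=8 s=0: VC-HIT | VC [24, 35, 16]

MISSES = 7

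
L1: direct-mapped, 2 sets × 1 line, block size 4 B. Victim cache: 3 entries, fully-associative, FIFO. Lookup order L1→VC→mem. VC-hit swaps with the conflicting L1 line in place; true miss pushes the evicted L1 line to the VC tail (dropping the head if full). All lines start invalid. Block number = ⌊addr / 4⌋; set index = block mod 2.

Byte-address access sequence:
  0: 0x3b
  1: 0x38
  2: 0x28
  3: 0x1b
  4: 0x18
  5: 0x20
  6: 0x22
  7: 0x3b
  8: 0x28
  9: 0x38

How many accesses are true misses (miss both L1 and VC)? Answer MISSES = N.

MISSES = 4

0: 0x3b (blk 14, set 0) → MISS  vc=[]
1: 0x38 (blk 14, set 0) → L1-HIT  vc=[]
2: 0x28 (blk 10, set 0) → MISS  vc=[14]
3: 0x1b (blk 6, set 0) → MISS  vc=[14, 10]
4: 0x18 (blk 6, set 0) → L1-HIT  vc=[14, 10]
5: 0x20 (blk 8, set 0) → MISS  vc=[14, 10, 6]
6: 0x22 (blk 8, set 0) → L1-HIT  vc=[14, 10, 6]
7: 0x3b (blk 14, set 0) → VC-HIT  vc=[8, 10, 6]
8: 0x28 (blk 10, set 0) → VC-HIT  vc=[8, 14, 6]
9: 0x38 (blk 14, set 0) → VC-HIT  vc=[8, 10, 6]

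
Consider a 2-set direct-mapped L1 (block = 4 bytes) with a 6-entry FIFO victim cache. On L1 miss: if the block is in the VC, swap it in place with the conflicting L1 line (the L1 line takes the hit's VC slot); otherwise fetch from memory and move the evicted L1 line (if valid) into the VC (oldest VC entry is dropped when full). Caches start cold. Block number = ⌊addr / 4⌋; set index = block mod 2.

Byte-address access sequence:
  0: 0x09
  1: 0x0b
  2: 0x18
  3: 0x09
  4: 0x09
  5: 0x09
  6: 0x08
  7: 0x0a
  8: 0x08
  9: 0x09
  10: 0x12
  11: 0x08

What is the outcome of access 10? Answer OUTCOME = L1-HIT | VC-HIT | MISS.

0: 0x9 (blk 2, set 0) → MISS  vc=[]
1: 0xb (blk 2, set 0) → L1-HIT  vc=[]
2: 0x18 (blk 6, set 0) → MISS  vc=[2]
3: 0x9 (blk 2, set 0) → VC-HIT  vc=[6]
4: 0x9 (blk 2, set 0) → L1-HIT  vc=[6]
5: 0x9 (blk 2, set 0) → L1-HIT  vc=[6]
6: 0x8 (blk 2, set 0) → L1-HIT  vc=[6]
7: 0xa (blk 2, set 0) → L1-HIT  vc=[6]
8: 0x8 (blk 2, set 0) → L1-HIT  vc=[6]
9: 0x9 (blk 2, set 0) → L1-HIT  vc=[6]
10: 0x12 (blk 4, set 0) → MISS  vc=[6, 2]
11: 0x8 (blk 2, set 0) → VC-HIT  vc=[6, 4]

OUTCOME = MISS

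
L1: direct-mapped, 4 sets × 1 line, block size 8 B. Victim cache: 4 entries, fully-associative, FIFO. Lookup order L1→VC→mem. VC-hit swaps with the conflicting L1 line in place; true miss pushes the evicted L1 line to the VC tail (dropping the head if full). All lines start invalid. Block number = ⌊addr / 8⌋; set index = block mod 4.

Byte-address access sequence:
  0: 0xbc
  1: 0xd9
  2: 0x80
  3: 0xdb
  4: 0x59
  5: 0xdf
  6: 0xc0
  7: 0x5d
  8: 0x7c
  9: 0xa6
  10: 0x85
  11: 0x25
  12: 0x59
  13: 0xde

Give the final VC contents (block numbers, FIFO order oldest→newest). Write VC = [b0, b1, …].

  [0] addr=0xbc blk=23 s=3: MISS | VC []
  [1] addr=0xd9 blk=27 s=3: MISS | VC [23]
  [2] addr=0x80 blk=16 s=0: MISS | VC [23]
  [3] addr=0xdb blk=27 s=3: L1-HIT | VC [23]
  [4] addr=0x59 blk=11 s=3: MISS | VC [23, 27]
  [5] addr=0xdf blk=27 s=3: VC-HIT | VC [23, 11]
  [6] addr=0xc0 blk=24 s=0: MISS | VC [23, 11, 16]
  [7] addr=0x5d blk=11 s=3: VC-HIT | VC [23, 27, 16]
  [8] addr=0x7c blk=15 s=3: MISS | VC [23, 27, 16, 11]
  [9] addr=0xa6 blk=20 s=0: MISS | VC [27, 16, 11, 24]
  [10] addr=0x85 blk=16 s=0: VC-HIT | VC [27, 20, 11, 24]
  [11] addr=0x25 blk=4 s=0: MISS | VC [20, 11, 24, 16]
  [12] addr=0x59 blk=11 s=3: VC-HIT | VC [20, 15, 24, 16]
  [13] addr=0xde blk=27 s=3: MISS | VC [15, 24, 16, 11]

VC = [15, 24, 16, 11]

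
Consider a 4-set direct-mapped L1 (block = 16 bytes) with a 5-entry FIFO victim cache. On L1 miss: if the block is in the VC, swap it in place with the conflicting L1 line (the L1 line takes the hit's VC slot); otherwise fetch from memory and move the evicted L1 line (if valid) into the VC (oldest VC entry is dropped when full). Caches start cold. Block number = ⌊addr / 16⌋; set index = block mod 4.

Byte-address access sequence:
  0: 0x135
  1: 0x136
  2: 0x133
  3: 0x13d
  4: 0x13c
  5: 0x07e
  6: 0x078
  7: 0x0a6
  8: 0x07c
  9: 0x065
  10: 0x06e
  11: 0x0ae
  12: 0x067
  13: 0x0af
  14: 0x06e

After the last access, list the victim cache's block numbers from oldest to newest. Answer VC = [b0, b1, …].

#0 0x135→b19/s3 MISS; vc=[]
#1 0x136→b19/s3 L1-HIT; vc=[]
#2 0x133→b19/s3 L1-HIT; vc=[]
#3 0x13d→b19/s3 L1-HIT; vc=[]
#4 0x13c→b19/s3 L1-HIT; vc=[]
#5 0x7e→b7/s3 MISS; vc=[19]
#6 0x78→b7/s3 L1-HIT; vc=[19]
#7 0xa6→b10/s2 MISS; vc=[19]
#8 0x7c→b7/s3 L1-HIT; vc=[19]
#9 0x65→b6/s2 MISS; vc=[19,10]
#10 0x6e→b6/s2 L1-HIT; vc=[19,10]
#11 0xae→b10/s2 VC-HIT; vc=[19,6]
#12 0x67→b6/s2 VC-HIT; vc=[19,10]
#13 0xaf→b10/s2 VC-HIT; vc=[19,6]
#14 0x6e→b6/s2 VC-HIT; vc=[19,10]

VC = [19, 10]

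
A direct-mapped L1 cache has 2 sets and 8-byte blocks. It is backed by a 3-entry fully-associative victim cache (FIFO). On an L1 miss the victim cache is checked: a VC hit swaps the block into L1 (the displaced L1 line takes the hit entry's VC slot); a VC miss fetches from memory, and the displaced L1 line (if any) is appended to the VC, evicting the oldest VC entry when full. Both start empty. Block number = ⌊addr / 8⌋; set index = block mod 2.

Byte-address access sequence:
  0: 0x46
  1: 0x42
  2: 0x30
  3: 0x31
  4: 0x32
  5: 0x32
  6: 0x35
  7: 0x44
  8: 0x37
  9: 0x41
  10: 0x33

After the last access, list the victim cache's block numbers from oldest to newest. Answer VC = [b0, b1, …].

0: 0x46 (blk 8, set 0) → MISS  vc=[]
1: 0x42 (blk 8, set 0) → L1-HIT  vc=[]
2: 0x30 (blk 6, set 0) → MISS  vc=[8]
3: 0x31 (blk 6, set 0) → L1-HIT  vc=[8]
4: 0x32 (blk 6, set 0) → L1-HIT  vc=[8]
5: 0x32 (blk 6, set 0) → L1-HIT  vc=[8]
6: 0x35 (blk 6, set 0) → L1-HIT  vc=[8]
7: 0x44 (blk 8, set 0) → VC-HIT  vc=[6]
8: 0x37 (blk 6, set 0) → VC-HIT  vc=[8]
9: 0x41 (blk 8, set 0) → VC-HIT  vc=[6]
10: 0x33 (blk 6, set 0) → VC-HIT  vc=[8]

VC = [8]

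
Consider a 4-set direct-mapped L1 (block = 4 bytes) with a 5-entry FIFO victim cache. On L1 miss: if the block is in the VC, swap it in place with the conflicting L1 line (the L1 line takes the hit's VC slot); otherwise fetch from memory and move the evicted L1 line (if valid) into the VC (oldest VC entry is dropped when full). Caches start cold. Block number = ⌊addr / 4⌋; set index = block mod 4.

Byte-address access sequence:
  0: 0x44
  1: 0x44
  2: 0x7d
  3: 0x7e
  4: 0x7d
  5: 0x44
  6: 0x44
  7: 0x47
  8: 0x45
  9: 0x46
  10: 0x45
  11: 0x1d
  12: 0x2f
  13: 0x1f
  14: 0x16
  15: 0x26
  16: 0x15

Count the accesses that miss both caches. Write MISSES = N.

MISSES = 6

0: 0x44 (blk 17, set 1) → MISS  vc=[]
1: 0x44 (blk 17, set 1) → L1-HIT  vc=[]
2: 0x7d (blk 31, set 3) → MISS  vc=[]
3: 0x7e (blk 31, set 3) → L1-HIT  vc=[]
4: 0x7d (blk 31, set 3) → L1-HIT  vc=[]
5: 0x44 (blk 17, set 1) → L1-HIT  vc=[]
6: 0x44 (blk 17, set 1) → L1-HIT  vc=[]
7: 0x47 (blk 17, set 1) → L1-HIT  vc=[]
8: 0x45 (blk 17, set 1) → L1-HIT  vc=[]
9: 0x46 (blk 17, set 1) → L1-HIT  vc=[]
10: 0x45 (blk 17, set 1) → L1-HIT  vc=[]
11: 0x1d (blk 7, set 3) → MISS  vc=[31]
12: 0x2f (blk 11, set 3) → MISS  vc=[31, 7]
13: 0x1f (blk 7, set 3) → VC-HIT  vc=[31, 11]
14: 0x16 (blk 5, set 1) → MISS  vc=[31, 11, 17]
15: 0x26 (blk 9, set 1) → MISS  vc=[31, 11, 17, 5]
16: 0x15 (blk 5, set 1) → VC-HIT  vc=[31, 11, 17, 9]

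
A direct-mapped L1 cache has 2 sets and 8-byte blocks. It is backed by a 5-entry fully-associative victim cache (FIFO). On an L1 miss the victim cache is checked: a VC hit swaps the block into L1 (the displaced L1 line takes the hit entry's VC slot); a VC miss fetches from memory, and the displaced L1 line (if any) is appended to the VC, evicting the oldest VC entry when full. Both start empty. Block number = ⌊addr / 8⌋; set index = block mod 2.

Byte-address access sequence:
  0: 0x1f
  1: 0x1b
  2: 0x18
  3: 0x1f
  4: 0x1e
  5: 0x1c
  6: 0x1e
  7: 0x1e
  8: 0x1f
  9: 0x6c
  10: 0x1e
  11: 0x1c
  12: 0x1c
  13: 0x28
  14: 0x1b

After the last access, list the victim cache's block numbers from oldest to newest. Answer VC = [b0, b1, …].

#0 0x1f→b3/s1 MISS; vc=[]
#1 0x1b→b3/s1 L1-HIT; vc=[]
#2 0x18→b3/s1 L1-HIT; vc=[]
#3 0x1f→b3/s1 L1-HIT; vc=[]
#4 0x1e→b3/s1 L1-HIT; vc=[]
#5 0x1c→b3/s1 L1-HIT; vc=[]
#6 0x1e→b3/s1 L1-HIT; vc=[]
#7 0x1e→b3/s1 L1-HIT; vc=[]
#8 0x1f→b3/s1 L1-HIT; vc=[]
#9 0x6c→b13/s1 MISS; vc=[3]
#10 0x1e→b3/s1 VC-HIT; vc=[13]
#11 0x1c→b3/s1 L1-HIT; vc=[13]
#12 0x1c→b3/s1 L1-HIT; vc=[13]
#13 0x28→b5/s1 MISS; vc=[13,3]
#14 0x1b→b3/s1 VC-HIT; vc=[13,5]

VC = [13, 5]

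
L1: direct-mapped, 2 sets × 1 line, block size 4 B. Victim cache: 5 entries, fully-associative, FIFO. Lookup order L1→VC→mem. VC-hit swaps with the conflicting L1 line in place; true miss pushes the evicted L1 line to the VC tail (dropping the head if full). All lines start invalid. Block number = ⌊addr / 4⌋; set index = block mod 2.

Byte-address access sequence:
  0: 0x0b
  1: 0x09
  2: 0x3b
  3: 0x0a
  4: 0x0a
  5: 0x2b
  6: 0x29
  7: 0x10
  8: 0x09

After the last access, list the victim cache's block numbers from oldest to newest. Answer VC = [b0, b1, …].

VC = [14, 4, 10]

  [0] addr=0xb blk=2 s=0: MISS | VC []
  [1] addr=0x9 blk=2 s=0: L1-HIT | VC []
  [2] addr=0x3b blk=14 s=0: MISS | VC [2]
  [3] addr=0xa blk=2 s=0: VC-HIT | VC [14]
  [4] addr=0xa blk=2 s=0: L1-HIT | VC [14]
  [5] addr=0x2b blk=10 s=0: MISS | VC [14, 2]
  [6] addr=0x29 blk=10 s=0: L1-HIT | VC [14, 2]
  [7] addr=0x10 blk=4 s=0: MISS | VC [14, 2, 10]
  [8] addr=0x9 blk=2 s=0: VC-HIT | VC [14, 4, 10]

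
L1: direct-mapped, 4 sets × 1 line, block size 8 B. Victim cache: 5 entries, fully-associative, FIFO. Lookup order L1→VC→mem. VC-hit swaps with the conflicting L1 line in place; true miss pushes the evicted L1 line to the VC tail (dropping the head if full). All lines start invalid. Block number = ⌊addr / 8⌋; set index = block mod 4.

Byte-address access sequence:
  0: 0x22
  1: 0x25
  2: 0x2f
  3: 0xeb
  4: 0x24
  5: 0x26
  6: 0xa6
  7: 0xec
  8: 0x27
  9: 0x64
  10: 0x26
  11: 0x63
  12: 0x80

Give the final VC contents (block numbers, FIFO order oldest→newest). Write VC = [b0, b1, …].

#0 0x22→b4/s0 MISS; vc=[]
#1 0x25→b4/s0 L1-HIT; vc=[]
#2 0x2f→b5/s1 MISS; vc=[]
#3 0xeb→b29/s1 MISS; vc=[5]
#4 0x24→b4/s0 L1-HIT; vc=[5]
#5 0x26→b4/s0 L1-HIT; vc=[5]
#6 0xa6→b20/s0 MISS; vc=[5,4]
#7 0xec→b29/s1 L1-HIT; vc=[5,4]
#8 0x27→b4/s0 VC-HIT; vc=[5,20]
#9 0x64→b12/s0 MISS; vc=[5,20,4]
#10 0x26→b4/s0 VC-HIT; vc=[5,20,12]
#11 0x63→b12/s0 VC-HIT; vc=[5,20,4]
#12 0x80→b16/s0 MISS; vc=[5,20,4,12]

VC = [5, 20, 4, 12]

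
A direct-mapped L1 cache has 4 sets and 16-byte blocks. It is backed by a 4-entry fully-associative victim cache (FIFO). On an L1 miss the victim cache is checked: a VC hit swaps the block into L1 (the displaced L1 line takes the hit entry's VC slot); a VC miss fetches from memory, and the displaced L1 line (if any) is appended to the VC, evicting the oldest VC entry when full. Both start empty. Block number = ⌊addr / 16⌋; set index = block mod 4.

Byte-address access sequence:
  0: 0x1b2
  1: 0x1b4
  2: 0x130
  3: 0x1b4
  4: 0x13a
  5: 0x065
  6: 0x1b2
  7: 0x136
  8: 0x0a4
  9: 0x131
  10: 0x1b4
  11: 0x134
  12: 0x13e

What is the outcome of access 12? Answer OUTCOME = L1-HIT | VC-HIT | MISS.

OUTCOME = L1-HIT

  [0] addr=0x1b2 blk=27 s=3: MISS | VC []
  [1] addr=0x1b4 blk=27 s=3: L1-HIT | VC []
  [2] addr=0x130 blk=19 s=3: MISS | VC [27]
  [3] addr=0x1b4 blk=27 s=3: VC-HIT | VC [19]
  [4] addr=0x13a blk=19 s=3: VC-HIT | VC [27]
  [5] addr=0x65 blk=6 s=2: MISS | VC [27]
  [6] addr=0x1b2 blk=27 s=3: VC-HIT | VC [19]
  [7] addr=0x136 blk=19 s=3: VC-HIT | VC [27]
  [8] addr=0xa4 blk=10 s=2: MISS | VC [27, 6]
  [9] addr=0x131 blk=19 s=3: L1-HIT | VC [27, 6]
  [10] addr=0x1b4 blk=27 s=3: VC-HIT | VC [19, 6]
  [11] addr=0x134 blk=19 s=3: VC-HIT | VC [27, 6]
  [12] addr=0x13e blk=19 s=3: L1-HIT | VC [27, 6]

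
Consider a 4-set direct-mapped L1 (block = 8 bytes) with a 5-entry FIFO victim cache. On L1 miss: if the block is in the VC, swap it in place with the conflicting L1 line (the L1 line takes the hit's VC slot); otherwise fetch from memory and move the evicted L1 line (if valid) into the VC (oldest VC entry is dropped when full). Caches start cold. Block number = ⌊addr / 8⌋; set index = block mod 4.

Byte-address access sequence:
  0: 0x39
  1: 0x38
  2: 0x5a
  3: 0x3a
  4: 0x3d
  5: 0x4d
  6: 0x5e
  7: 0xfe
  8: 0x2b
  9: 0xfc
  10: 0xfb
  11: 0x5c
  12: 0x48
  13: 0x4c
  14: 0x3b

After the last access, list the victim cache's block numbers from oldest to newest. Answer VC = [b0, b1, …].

VC = [11, 31, 5]

0: 0x39 (blk 7, set 3) → MISS  vc=[]
1: 0x38 (blk 7, set 3) → L1-HIT  vc=[]
2: 0x5a (blk 11, set 3) → MISS  vc=[7]
3: 0x3a (blk 7, set 3) → VC-HIT  vc=[11]
4: 0x3d (blk 7, set 3) → L1-HIT  vc=[11]
5: 0x4d (blk 9, set 1) → MISS  vc=[11]
6: 0x5e (blk 11, set 3) → VC-HIT  vc=[7]
7: 0xfe (blk 31, set 3) → MISS  vc=[7, 11]
8: 0x2b (blk 5, set 1) → MISS  vc=[7, 11, 9]
9: 0xfc (blk 31, set 3) → L1-HIT  vc=[7, 11, 9]
10: 0xfb (blk 31, set 3) → L1-HIT  vc=[7, 11, 9]
11: 0x5c (blk 11, set 3) → VC-HIT  vc=[7, 31, 9]
12: 0x48 (blk 9, set 1) → VC-HIT  vc=[7, 31, 5]
13: 0x4c (blk 9, set 1) → L1-HIT  vc=[7, 31, 5]
14: 0x3b (blk 7, set 3) → VC-HIT  vc=[11, 31, 5]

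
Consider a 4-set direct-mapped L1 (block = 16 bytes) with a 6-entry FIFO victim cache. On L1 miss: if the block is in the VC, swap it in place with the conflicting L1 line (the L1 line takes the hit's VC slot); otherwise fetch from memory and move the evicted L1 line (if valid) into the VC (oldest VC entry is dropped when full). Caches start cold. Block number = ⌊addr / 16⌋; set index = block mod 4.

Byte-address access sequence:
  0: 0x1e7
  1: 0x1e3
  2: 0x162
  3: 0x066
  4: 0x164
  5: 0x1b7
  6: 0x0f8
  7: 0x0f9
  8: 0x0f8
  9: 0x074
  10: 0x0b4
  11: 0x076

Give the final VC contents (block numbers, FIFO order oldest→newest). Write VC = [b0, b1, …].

VC = [30, 6, 27, 15, 11]

#0 0x1e7→b30/s2 MISS; vc=[]
#1 0x1e3→b30/s2 L1-HIT; vc=[]
#2 0x162→b22/s2 MISS; vc=[30]
#3 0x66→b6/s2 MISS; vc=[30,22]
#4 0x164→b22/s2 VC-HIT; vc=[30,6]
#5 0x1b7→b27/s3 MISS; vc=[30,6]
#6 0xf8→b15/s3 MISS; vc=[30,6,27]
#7 0xf9→b15/s3 L1-HIT; vc=[30,6,27]
#8 0xf8→b15/s3 L1-HIT; vc=[30,6,27]
#9 0x74→b7/s3 MISS; vc=[30,6,27,15]
#10 0xb4→b11/s3 MISS; vc=[30,6,27,15,7]
#11 0x76→b7/s3 VC-HIT; vc=[30,6,27,15,11]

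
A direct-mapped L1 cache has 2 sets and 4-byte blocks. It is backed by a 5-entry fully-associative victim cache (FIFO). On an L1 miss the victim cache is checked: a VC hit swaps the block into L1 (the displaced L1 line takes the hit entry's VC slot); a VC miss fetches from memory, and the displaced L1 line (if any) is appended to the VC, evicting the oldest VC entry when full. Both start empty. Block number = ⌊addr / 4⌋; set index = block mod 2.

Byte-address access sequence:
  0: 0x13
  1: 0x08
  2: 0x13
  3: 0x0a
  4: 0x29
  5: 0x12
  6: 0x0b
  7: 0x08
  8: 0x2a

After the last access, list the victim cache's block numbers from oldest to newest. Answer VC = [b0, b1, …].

#0 0x13→b4/s0 MISS; vc=[]
#1 0x8→b2/s0 MISS; vc=[4]
#2 0x13→b4/s0 VC-HIT; vc=[2]
#3 0xa→b2/s0 VC-HIT; vc=[4]
#4 0x29→b10/s0 MISS; vc=[4,2]
#5 0x12→b4/s0 VC-HIT; vc=[10,2]
#6 0xb→b2/s0 VC-HIT; vc=[10,4]
#7 0x8→b2/s0 L1-HIT; vc=[10,4]
#8 0x2a→b10/s0 VC-HIT; vc=[2,4]

VC = [2, 4]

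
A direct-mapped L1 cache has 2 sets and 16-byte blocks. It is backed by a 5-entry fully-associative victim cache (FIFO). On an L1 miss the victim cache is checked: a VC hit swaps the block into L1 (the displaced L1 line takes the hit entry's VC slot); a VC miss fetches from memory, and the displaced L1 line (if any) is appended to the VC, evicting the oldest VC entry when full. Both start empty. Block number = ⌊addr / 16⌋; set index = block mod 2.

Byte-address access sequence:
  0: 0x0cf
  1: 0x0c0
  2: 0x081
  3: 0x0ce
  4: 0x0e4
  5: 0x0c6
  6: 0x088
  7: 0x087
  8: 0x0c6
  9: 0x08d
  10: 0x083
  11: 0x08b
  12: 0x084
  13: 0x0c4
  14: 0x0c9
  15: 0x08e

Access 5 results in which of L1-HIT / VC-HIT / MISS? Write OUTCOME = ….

OUTCOME = VC-HIT

0: 0xcf (blk 12, set 0) → MISS  vc=[]
1: 0xc0 (blk 12, set 0) → L1-HIT  vc=[]
2: 0x81 (blk 8, set 0) → MISS  vc=[12]
3: 0xce (blk 12, set 0) → VC-HIT  vc=[8]
4: 0xe4 (blk 14, set 0) → MISS  vc=[8, 12]
5: 0xc6 (blk 12, set 0) → VC-HIT  vc=[8, 14]
6: 0x88 (blk 8, set 0) → VC-HIT  vc=[12, 14]
7: 0x87 (blk 8, set 0) → L1-HIT  vc=[12, 14]
8: 0xc6 (blk 12, set 0) → VC-HIT  vc=[8, 14]
9: 0x8d (blk 8, set 0) → VC-HIT  vc=[12, 14]
10: 0x83 (blk 8, set 0) → L1-HIT  vc=[12, 14]
11: 0x8b (blk 8, set 0) → L1-HIT  vc=[12, 14]
12: 0x84 (blk 8, set 0) → L1-HIT  vc=[12, 14]
13: 0xc4 (blk 12, set 0) → VC-HIT  vc=[8, 14]
14: 0xc9 (blk 12, set 0) → L1-HIT  vc=[8, 14]
15: 0x8e (blk 8, set 0) → VC-HIT  vc=[12, 14]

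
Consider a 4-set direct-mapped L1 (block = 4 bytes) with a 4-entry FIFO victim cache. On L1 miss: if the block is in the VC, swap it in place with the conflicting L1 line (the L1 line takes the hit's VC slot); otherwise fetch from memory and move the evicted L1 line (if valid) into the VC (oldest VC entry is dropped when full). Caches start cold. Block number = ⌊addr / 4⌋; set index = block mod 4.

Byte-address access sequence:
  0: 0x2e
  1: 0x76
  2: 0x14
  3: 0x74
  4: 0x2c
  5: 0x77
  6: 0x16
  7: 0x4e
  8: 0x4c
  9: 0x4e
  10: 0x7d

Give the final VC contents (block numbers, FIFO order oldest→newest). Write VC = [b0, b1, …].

  [0] addr=0x2e blk=11 s=3: MISS | VC []
  [1] addr=0x76 blk=29 s=1: MISS | VC []
  [2] addr=0x14 blk=5 s=1: MISS | VC [29]
  [3] addr=0x74 blk=29 s=1: VC-HIT | VC [5]
  [4] addr=0x2c blk=11 s=3: L1-HIT | VC [5]
  [5] addr=0x77 blk=29 s=1: L1-HIT | VC [5]
  [6] addr=0x16 blk=5 s=1: VC-HIT | VC [29]
  [7] addr=0x4e blk=19 s=3: MISS | VC [29, 11]
  [8] addr=0x4c blk=19 s=3: L1-HIT | VC [29, 11]
  [9] addr=0x4e blk=19 s=3: L1-HIT | VC [29, 11]
  [10] addr=0x7d blk=31 s=3: MISS | VC [29, 11, 19]

VC = [29, 11, 19]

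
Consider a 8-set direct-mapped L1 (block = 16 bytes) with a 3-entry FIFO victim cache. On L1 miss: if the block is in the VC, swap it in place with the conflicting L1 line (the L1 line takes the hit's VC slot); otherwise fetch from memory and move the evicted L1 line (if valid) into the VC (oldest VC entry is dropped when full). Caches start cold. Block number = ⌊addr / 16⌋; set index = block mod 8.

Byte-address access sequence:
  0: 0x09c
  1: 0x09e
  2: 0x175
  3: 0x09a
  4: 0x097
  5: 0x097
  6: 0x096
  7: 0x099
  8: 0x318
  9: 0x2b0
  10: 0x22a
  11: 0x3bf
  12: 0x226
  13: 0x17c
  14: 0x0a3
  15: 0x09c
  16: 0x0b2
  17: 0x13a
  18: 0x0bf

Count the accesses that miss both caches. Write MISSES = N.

  [0] addr=0x9c blk=9 s=1: MISS | VC []
  [1] addr=0x9e blk=9 s=1: L1-HIT | VC []
  [2] addr=0x175 blk=23 s=7: MISS | VC []
  [3] addr=0x9a blk=9 s=1: L1-HIT | VC []
  [4] addr=0x97 blk=9 s=1: L1-HIT | VC []
  [5] addr=0x97 blk=9 s=1: L1-HIT | VC []
  [6] addr=0x96 blk=9 s=1: L1-HIT | VC []
  [7] addr=0x99 blk=9 s=1: L1-HIT | VC []
  [8] addr=0x318 blk=49 s=1: MISS | VC [9]
  [9] addr=0x2b0 blk=43 s=3: MISS | VC [9]
  [10] addr=0x22a blk=34 s=2: MISS | VC [9]
  [11] addr=0x3bf blk=59 s=3: MISS | VC [9, 43]
  [12] addr=0x226 blk=34 s=2: L1-HIT | VC [9, 43]
  [13] addr=0x17c blk=23 s=7: L1-HIT | VC [9, 43]
  [14] addr=0xa3 blk=10 s=2: MISS | VC [9, 43, 34]
  [15] addr=0x9c blk=9 s=1: VC-HIT | VC [49, 43, 34]
  [16] addr=0xb2 blk=11 s=3: MISS | VC [43, 34, 59]
  [17] addr=0x13a blk=19 s=3: MISS | VC [34, 59, 11]
  [18] addr=0xbf blk=11 s=3: VC-HIT | VC [34, 59, 19]

MISSES = 9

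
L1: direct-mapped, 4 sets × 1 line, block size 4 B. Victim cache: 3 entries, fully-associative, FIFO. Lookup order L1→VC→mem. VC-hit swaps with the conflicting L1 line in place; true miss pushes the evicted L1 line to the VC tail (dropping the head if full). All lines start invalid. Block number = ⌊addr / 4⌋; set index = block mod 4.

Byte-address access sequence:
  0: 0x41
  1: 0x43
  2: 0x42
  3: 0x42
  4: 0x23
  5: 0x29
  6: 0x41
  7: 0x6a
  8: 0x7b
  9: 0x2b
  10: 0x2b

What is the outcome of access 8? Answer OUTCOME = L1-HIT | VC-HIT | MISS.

0: 0x41 (blk 16, set 0) → MISS  vc=[]
1: 0x43 (blk 16, set 0) → L1-HIT  vc=[]
2: 0x42 (blk 16, set 0) → L1-HIT  vc=[]
3: 0x42 (blk 16, set 0) → L1-HIT  vc=[]
4: 0x23 (blk 8, set 0) → MISS  vc=[16]
5: 0x29 (blk 10, set 2) → MISS  vc=[16]
6: 0x41 (blk 16, set 0) → VC-HIT  vc=[8]
7: 0x6a (blk 26, set 2) → MISS  vc=[8, 10]
8: 0x7b (blk 30, set 2) → MISS  vc=[8, 10, 26]
9: 0x2b (blk 10, set 2) → VC-HIT  vc=[8, 30, 26]
10: 0x2b (blk 10, set 2) → L1-HIT  vc=[8, 30, 26]

OUTCOME = MISS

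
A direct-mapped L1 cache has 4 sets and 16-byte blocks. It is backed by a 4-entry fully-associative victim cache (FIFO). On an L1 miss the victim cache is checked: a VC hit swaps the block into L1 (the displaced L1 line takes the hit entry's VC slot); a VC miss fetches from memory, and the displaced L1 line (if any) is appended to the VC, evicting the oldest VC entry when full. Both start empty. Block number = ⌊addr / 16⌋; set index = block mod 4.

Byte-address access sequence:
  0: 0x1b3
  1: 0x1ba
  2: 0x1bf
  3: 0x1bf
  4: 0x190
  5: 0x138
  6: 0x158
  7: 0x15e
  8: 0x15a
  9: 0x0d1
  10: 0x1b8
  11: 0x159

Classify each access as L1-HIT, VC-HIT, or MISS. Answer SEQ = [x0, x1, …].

SEQ = [MISS, L1-HIT, L1-HIT, L1-HIT, MISS, MISS, MISS, L1-HIT, L1-HIT, MISS, VC-HIT, VC-HIT]

#0 0x1b3→b27/s3 MISS; vc=[]
#1 0x1ba→b27/s3 L1-HIT; vc=[]
#2 0x1bf→b27/s3 L1-HIT; vc=[]
#3 0x1bf→b27/s3 L1-HIT; vc=[]
#4 0x190→b25/s1 MISS; vc=[]
#5 0x138→b19/s3 MISS; vc=[27]
#6 0x158→b21/s1 MISS; vc=[27,25]
#7 0x15e→b21/s1 L1-HIT; vc=[27,25]
#8 0x15a→b21/s1 L1-HIT; vc=[27,25]
#9 0xd1→b13/s1 MISS; vc=[27,25,21]
#10 0x1b8→b27/s3 VC-HIT; vc=[19,25,21]
#11 0x159→b21/s1 VC-HIT; vc=[19,25,13]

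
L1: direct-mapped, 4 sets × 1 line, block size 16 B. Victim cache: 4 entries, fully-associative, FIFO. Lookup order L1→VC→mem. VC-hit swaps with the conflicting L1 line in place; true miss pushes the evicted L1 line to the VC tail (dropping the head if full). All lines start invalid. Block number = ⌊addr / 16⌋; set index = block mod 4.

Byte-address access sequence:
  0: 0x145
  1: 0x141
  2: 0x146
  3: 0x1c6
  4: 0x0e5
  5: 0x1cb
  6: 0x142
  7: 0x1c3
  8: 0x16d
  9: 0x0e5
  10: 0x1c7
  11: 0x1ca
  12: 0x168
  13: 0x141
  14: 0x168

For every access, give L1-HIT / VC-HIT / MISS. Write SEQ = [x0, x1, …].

SEQ = [MISS, L1-HIT, L1-HIT, MISS, MISS, L1-HIT, VC-HIT, VC-HIT, MISS, VC-HIT, L1-HIT, L1-HIT, VC-HIT, VC-HIT, L1-HIT]

0: 0x145 (blk 20, set 0) → MISS  vc=[]
1: 0x141 (blk 20, set 0) → L1-HIT  vc=[]
2: 0x146 (blk 20, set 0) → L1-HIT  vc=[]
3: 0x1c6 (blk 28, set 0) → MISS  vc=[20]
4: 0xe5 (blk 14, set 2) → MISS  vc=[20]
5: 0x1cb (blk 28, set 0) → L1-HIT  vc=[20]
6: 0x142 (blk 20, set 0) → VC-HIT  vc=[28]
7: 0x1c3 (blk 28, set 0) → VC-HIT  vc=[20]
8: 0x16d (blk 22, set 2) → MISS  vc=[20, 14]
9: 0xe5 (blk 14, set 2) → VC-HIT  vc=[20, 22]
10: 0x1c7 (blk 28, set 0) → L1-HIT  vc=[20, 22]
11: 0x1ca (blk 28, set 0) → L1-HIT  vc=[20, 22]
12: 0x168 (blk 22, set 2) → VC-HIT  vc=[20, 14]
13: 0x141 (blk 20, set 0) → VC-HIT  vc=[28, 14]
14: 0x168 (blk 22, set 2) → L1-HIT  vc=[28, 14]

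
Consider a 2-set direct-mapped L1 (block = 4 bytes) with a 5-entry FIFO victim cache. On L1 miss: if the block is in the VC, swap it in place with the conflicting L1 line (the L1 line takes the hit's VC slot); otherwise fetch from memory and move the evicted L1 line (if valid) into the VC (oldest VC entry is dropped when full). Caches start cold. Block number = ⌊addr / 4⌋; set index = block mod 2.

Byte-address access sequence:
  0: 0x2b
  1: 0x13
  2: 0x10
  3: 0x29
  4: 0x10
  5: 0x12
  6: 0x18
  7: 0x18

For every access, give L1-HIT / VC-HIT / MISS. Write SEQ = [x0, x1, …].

0: 0x2b (blk 10, set 0) → MISS  vc=[]
1: 0x13 (blk 4, set 0) → MISS  vc=[10]
2: 0x10 (blk 4, set 0) → L1-HIT  vc=[10]
3: 0x29 (blk 10, set 0) → VC-HIT  vc=[4]
4: 0x10 (blk 4, set 0) → VC-HIT  vc=[10]
5: 0x12 (blk 4, set 0) → L1-HIT  vc=[10]
6: 0x18 (blk 6, set 0) → MISS  vc=[10, 4]
7: 0x18 (blk 6, set 0) → L1-HIT  vc=[10, 4]

SEQ = [MISS, MISS, L1-HIT, VC-HIT, VC-HIT, L1-HIT, MISS, L1-HIT]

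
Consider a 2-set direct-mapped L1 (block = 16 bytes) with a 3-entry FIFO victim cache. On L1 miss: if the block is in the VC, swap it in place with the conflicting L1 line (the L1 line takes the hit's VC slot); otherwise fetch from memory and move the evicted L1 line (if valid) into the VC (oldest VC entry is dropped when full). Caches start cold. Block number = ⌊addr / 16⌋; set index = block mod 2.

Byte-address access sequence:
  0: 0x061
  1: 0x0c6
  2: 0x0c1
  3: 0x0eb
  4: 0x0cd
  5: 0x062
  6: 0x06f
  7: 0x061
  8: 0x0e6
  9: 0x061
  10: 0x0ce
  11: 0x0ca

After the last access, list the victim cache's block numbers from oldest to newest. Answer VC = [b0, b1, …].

VC = [6, 14]

  [0] addr=0x61 blk=6 s=0: MISS | VC []
  [1] addr=0xc6 blk=12 s=0: MISS | VC [6]
  [2] addr=0xc1 blk=12 s=0: L1-HIT | VC [6]
  [3] addr=0xeb blk=14 s=0: MISS | VC [6, 12]
  [4] addr=0xcd blk=12 s=0: VC-HIT | VC [6, 14]
  [5] addr=0x62 blk=6 s=0: VC-HIT | VC [12, 14]
  [6] addr=0x6f blk=6 s=0: L1-HIT | VC [12, 14]
  [7] addr=0x61 blk=6 s=0: L1-HIT | VC [12, 14]
  [8] addr=0xe6 blk=14 s=0: VC-HIT | VC [12, 6]
  [9] addr=0x61 blk=6 s=0: VC-HIT | VC [12, 14]
  [10] addr=0xce blk=12 s=0: VC-HIT | VC [6, 14]
  [11] addr=0xca blk=12 s=0: L1-HIT | VC [6, 14]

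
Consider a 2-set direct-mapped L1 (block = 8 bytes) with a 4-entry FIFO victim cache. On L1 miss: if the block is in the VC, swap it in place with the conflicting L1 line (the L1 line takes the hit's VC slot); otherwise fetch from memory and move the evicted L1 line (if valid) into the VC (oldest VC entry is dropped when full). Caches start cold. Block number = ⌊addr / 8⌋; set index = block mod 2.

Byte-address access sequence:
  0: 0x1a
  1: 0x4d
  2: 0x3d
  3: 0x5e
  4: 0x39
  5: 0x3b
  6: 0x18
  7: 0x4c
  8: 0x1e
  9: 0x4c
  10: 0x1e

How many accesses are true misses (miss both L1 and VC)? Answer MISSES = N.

MISSES = 4

#0 0x1a→b3/s1 MISS; vc=[]
#1 0x4d→b9/s1 MISS; vc=[3]
#2 0x3d→b7/s1 MISS; vc=[3,9]
#3 0x5e→b11/s1 MISS; vc=[3,9,7]
#4 0x39→b7/s1 VC-HIT; vc=[3,9,11]
#5 0x3b→b7/s1 L1-HIT; vc=[3,9,11]
#6 0x18→b3/s1 VC-HIT; vc=[7,9,11]
#7 0x4c→b9/s1 VC-HIT; vc=[7,3,11]
#8 0x1e→b3/s1 VC-HIT; vc=[7,9,11]
#9 0x4c→b9/s1 VC-HIT; vc=[7,3,11]
#10 0x1e→b3/s1 VC-HIT; vc=[7,9,11]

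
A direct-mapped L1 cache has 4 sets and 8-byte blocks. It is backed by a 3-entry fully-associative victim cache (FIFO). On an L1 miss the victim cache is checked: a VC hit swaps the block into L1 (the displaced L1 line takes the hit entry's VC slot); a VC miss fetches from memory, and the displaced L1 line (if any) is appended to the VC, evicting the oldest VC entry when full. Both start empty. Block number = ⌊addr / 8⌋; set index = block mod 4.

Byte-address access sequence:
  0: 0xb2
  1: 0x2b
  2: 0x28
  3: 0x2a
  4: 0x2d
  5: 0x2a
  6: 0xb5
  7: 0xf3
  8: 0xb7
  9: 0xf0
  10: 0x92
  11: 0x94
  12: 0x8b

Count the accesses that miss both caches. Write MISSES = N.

#0 0xb2→b22/s2 MISS; vc=[]
#1 0x2b→b5/s1 MISS; vc=[]
#2 0x28→b5/s1 L1-HIT; vc=[]
#3 0x2a→b5/s1 L1-HIT; vc=[]
#4 0x2d→b5/s1 L1-HIT; vc=[]
#5 0x2a→b5/s1 L1-HIT; vc=[]
#6 0xb5→b22/s2 L1-HIT; vc=[]
#7 0xf3→b30/s2 MISS; vc=[22]
#8 0xb7→b22/s2 VC-HIT; vc=[30]
#9 0xf0→b30/s2 VC-HIT; vc=[22]
#10 0x92→b18/s2 MISS; vc=[22,30]
#11 0x94→b18/s2 L1-HIT; vc=[22,30]
#12 0x8b→b17/s1 MISS; vc=[22,30,5]

MISSES = 5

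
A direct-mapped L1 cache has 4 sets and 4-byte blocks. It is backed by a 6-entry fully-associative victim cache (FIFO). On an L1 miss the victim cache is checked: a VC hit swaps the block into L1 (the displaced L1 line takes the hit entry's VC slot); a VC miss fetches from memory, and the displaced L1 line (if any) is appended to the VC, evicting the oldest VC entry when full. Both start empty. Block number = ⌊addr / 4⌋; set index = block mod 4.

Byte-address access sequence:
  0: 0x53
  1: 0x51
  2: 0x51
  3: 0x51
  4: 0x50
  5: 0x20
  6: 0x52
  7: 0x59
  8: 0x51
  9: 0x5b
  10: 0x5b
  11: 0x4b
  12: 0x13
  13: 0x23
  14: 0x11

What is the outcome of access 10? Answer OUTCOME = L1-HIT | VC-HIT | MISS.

OUTCOME = L1-HIT

#0 0x53→b20/s0 MISS; vc=[]
#1 0x51→b20/s0 L1-HIT; vc=[]
#2 0x51→b20/s0 L1-HIT; vc=[]
#3 0x51→b20/s0 L1-HIT; vc=[]
#4 0x50→b20/s0 L1-HIT; vc=[]
#5 0x20→b8/s0 MISS; vc=[20]
#6 0x52→b20/s0 VC-HIT; vc=[8]
#7 0x59→b22/s2 MISS; vc=[8]
#8 0x51→b20/s0 L1-HIT; vc=[8]
#9 0x5b→b22/s2 L1-HIT; vc=[8]
#10 0x5b→b22/s2 L1-HIT; vc=[8]
#11 0x4b→b18/s2 MISS; vc=[8,22]
#12 0x13→b4/s0 MISS; vc=[8,22,20]
#13 0x23→b8/s0 VC-HIT; vc=[4,22,20]
#14 0x11→b4/s0 VC-HIT; vc=[8,22,20]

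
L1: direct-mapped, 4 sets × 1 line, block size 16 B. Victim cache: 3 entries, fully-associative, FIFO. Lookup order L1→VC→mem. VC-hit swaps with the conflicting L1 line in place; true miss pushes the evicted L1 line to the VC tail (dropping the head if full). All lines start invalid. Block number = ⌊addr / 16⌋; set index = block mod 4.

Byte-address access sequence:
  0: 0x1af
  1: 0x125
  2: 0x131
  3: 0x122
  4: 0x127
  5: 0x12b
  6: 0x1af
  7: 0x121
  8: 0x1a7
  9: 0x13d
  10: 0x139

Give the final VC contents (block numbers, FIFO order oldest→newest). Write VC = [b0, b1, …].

VC = [18]

#0 0x1af→b26/s2 MISS; vc=[]
#1 0x125→b18/s2 MISS; vc=[26]
#2 0x131→b19/s3 MISS; vc=[26]
#3 0x122→b18/s2 L1-HIT; vc=[26]
#4 0x127→b18/s2 L1-HIT; vc=[26]
#5 0x12b→b18/s2 L1-HIT; vc=[26]
#6 0x1af→b26/s2 VC-HIT; vc=[18]
#7 0x121→b18/s2 VC-HIT; vc=[26]
#8 0x1a7→b26/s2 VC-HIT; vc=[18]
#9 0x13d→b19/s3 L1-HIT; vc=[18]
#10 0x139→b19/s3 L1-HIT; vc=[18]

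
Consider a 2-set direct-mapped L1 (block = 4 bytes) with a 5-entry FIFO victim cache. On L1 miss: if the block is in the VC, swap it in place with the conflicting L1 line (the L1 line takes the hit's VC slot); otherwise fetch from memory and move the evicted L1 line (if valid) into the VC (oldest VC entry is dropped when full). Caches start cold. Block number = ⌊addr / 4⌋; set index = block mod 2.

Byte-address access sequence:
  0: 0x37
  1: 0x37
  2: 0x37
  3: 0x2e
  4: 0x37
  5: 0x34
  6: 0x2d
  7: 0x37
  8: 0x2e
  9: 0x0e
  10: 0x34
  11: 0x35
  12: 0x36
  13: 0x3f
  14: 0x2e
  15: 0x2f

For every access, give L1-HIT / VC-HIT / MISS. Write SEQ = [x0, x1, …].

SEQ = [MISS, L1-HIT, L1-HIT, MISS, VC-HIT, L1-HIT, VC-HIT, VC-HIT, VC-HIT, MISS, VC-HIT, L1-HIT, L1-HIT, MISS, VC-HIT, L1-HIT]

  [0] addr=0x37 blk=13 s=1: MISS | VC []
  [1] addr=0x37 blk=13 s=1: L1-HIT | VC []
  [2] addr=0x37 blk=13 s=1: L1-HIT | VC []
  [3] addr=0x2e blk=11 s=1: MISS | VC [13]
  [4] addr=0x37 blk=13 s=1: VC-HIT | VC [11]
  [5] addr=0x34 blk=13 s=1: L1-HIT | VC [11]
  [6] addr=0x2d blk=11 s=1: VC-HIT | VC [13]
  [7] addr=0x37 blk=13 s=1: VC-HIT | VC [11]
  [8] addr=0x2e blk=11 s=1: VC-HIT | VC [13]
  [9] addr=0xe blk=3 s=1: MISS | VC [13, 11]
  [10] addr=0x34 blk=13 s=1: VC-HIT | VC [3, 11]
  [11] addr=0x35 blk=13 s=1: L1-HIT | VC [3, 11]
  [12] addr=0x36 blk=13 s=1: L1-HIT | VC [3, 11]
  [13] addr=0x3f blk=15 s=1: MISS | VC [3, 11, 13]
  [14] addr=0x2e blk=11 s=1: VC-HIT | VC [3, 15, 13]
  [15] addr=0x2f blk=11 s=1: L1-HIT | VC [3, 15, 13]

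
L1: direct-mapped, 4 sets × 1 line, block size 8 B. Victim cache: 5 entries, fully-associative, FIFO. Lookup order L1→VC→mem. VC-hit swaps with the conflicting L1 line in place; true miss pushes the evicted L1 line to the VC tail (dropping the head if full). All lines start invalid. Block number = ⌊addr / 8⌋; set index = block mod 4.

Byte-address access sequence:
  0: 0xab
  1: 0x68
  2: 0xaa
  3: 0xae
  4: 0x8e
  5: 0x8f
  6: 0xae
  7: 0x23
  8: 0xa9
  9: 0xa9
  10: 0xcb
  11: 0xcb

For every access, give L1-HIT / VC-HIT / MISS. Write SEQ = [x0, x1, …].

SEQ = [MISS, MISS, VC-HIT, L1-HIT, MISS, L1-HIT, VC-HIT, MISS, L1-HIT, L1-HIT, MISS, L1-HIT]

0: 0xab (blk 21, set 1) → MISS  vc=[]
1: 0x68 (blk 13, set 1) → MISS  vc=[21]
2: 0xaa (blk 21, set 1) → VC-HIT  vc=[13]
3: 0xae (blk 21, set 1) → L1-HIT  vc=[13]
4: 0x8e (blk 17, set 1) → MISS  vc=[13, 21]
5: 0x8f (blk 17, set 1) → L1-HIT  vc=[13, 21]
6: 0xae (blk 21, set 1) → VC-HIT  vc=[13, 17]
7: 0x23 (blk 4, set 0) → MISS  vc=[13, 17]
8: 0xa9 (blk 21, set 1) → L1-HIT  vc=[13, 17]
9: 0xa9 (blk 21, set 1) → L1-HIT  vc=[13, 17]
10: 0xcb (blk 25, set 1) → MISS  vc=[13, 17, 21]
11: 0xcb (blk 25, set 1) → L1-HIT  vc=[13, 17, 21]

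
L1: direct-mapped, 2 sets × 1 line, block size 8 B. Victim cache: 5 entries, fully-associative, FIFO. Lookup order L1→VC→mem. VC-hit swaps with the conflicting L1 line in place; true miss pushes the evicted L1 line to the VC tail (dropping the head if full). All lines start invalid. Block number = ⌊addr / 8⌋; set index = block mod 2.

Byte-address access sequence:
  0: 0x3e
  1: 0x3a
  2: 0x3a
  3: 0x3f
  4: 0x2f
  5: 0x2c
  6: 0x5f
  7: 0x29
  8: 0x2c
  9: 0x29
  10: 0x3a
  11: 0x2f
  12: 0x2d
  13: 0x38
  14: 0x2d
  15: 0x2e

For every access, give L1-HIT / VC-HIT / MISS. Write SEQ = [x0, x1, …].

0: 0x3e (blk 7, set 1) → MISS  vc=[]
1: 0x3a (blk 7, set 1) → L1-HIT  vc=[]
2: 0x3a (blk 7, set 1) → L1-HIT  vc=[]
3: 0x3f (blk 7, set 1) → L1-HIT  vc=[]
4: 0x2f (blk 5, set 1) → MISS  vc=[7]
5: 0x2c (blk 5, set 1) → L1-HIT  vc=[7]
6: 0x5f (blk 11, set 1) → MISS  vc=[7, 5]
7: 0x29 (blk 5, set 1) → VC-HIT  vc=[7, 11]
8: 0x2c (blk 5, set 1) → L1-HIT  vc=[7, 11]
9: 0x29 (blk 5, set 1) → L1-HIT  vc=[7, 11]
10: 0x3a (blk 7, set 1) → VC-HIT  vc=[5, 11]
11: 0x2f (blk 5, set 1) → VC-HIT  vc=[7, 11]
12: 0x2d (blk 5, set 1) → L1-HIT  vc=[7, 11]
13: 0x38 (blk 7, set 1) → VC-HIT  vc=[5, 11]
14: 0x2d (blk 5, set 1) → VC-HIT  vc=[7, 11]
15: 0x2e (blk 5, set 1) → L1-HIT  vc=[7, 11]

SEQ = [MISS, L1-HIT, L1-HIT, L1-HIT, MISS, L1-HIT, MISS, VC-HIT, L1-HIT, L1-HIT, VC-HIT, VC-HIT, L1-HIT, VC-HIT, VC-HIT, L1-HIT]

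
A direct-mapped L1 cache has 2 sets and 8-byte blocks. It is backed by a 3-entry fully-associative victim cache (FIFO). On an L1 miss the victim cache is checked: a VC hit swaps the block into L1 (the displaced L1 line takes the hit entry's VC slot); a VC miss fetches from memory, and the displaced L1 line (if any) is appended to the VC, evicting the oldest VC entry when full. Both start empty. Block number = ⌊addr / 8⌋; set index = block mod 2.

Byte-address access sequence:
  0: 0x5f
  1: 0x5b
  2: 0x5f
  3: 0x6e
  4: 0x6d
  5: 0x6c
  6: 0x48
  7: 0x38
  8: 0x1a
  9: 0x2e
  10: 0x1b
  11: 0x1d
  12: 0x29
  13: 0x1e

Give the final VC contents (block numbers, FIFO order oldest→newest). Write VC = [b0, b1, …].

VC = [9, 7, 5]

#0 0x5f→b11/s1 MISS; vc=[]
#1 0x5b→b11/s1 L1-HIT; vc=[]
#2 0x5f→b11/s1 L1-HIT; vc=[]
#3 0x6e→b13/s1 MISS; vc=[11]
#4 0x6d→b13/s1 L1-HIT; vc=[11]
#5 0x6c→b13/s1 L1-HIT; vc=[11]
#6 0x48→b9/s1 MISS; vc=[11,13]
#7 0x38→b7/s1 MISS; vc=[11,13,9]
#8 0x1a→b3/s1 MISS; vc=[13,9,7]
#9 0x2e→b5/s1 MISS; vc=[9,7,3]
#10 0x1b→b3/s1 VC-HIT; vc=[9,7,5]
#11 0x1d→b3/s1 L1-HIT; vc=[9,7,5]
#12 0x29→b5/s1 VC-HIT; vc=[9,7,3]
#13 0x1e→b3/s1 VC-HIT; vc=[9,7,5]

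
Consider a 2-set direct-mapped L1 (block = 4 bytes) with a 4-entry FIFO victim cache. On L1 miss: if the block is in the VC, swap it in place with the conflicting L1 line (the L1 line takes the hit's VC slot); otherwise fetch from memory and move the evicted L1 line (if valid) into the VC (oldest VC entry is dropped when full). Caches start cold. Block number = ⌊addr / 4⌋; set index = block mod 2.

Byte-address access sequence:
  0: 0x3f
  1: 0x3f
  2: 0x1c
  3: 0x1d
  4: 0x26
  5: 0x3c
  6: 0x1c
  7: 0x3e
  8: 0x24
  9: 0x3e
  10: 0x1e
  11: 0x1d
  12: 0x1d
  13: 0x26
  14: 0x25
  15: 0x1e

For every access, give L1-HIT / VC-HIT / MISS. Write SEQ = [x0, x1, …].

  [0] addr=0x3f blk=15 s=1: MISS | VC []
  [1] addr=0x3f blk=15 s=1: L1-HIT | VC []
  [2] addr=0x1c blk=7 s=1: MISS | VC [15]
  [3] addr=0x1d blk=7 s=1: L1-HIT | VC [15]
  [4] addr=0x26 blk=9 s=1: MISS | VC [15, 7]
  [5] addr=0x3c blk=15 s=1: VC-HIT | VC [9, 7]
  [6] addr=0x1c blk=7 s=1: VC-HIT | VC [9, 15]
  [7] addr=0x3e blk=15 s=1: VC-HIT | VC [9, 7]
  [8] addr=0x24 blk=9 s=1: VC-HIT | VC [15, 7]
  [9] addr=0x3e blk=15 s=1: VC-HIT | VC [9, 7]
  [10] addr=0x1e blk=7 s=1: VC-HIT | VC [9, 15]
  [11] addr=0x1d blk=7 s=1: L1-HIT | VC [9, 15]
  [12] addr=0x1d blk=7 s=1: L1-HIT | VC [9, 15]
  [13] addr=0x26 blk=9 s=1: VC-HIT | VC [7, 15]
  [14] addr=0x25 blk=9 s=1: L1-HIT | VC [7, 15]
  [15] addr=0x1e blk=7 s=1: VC-HIT | VC [9, 15]

SEQ = [MISS, L1-HIT, MISS, L1-HIT, MISS, VC-HIT, VC-HIT, VC-HIT, VC-HIT, VC-HIT, VC-HIT, L1-HIT, L1-HIT, VC-HIT, L1-HIT, VC-HIT]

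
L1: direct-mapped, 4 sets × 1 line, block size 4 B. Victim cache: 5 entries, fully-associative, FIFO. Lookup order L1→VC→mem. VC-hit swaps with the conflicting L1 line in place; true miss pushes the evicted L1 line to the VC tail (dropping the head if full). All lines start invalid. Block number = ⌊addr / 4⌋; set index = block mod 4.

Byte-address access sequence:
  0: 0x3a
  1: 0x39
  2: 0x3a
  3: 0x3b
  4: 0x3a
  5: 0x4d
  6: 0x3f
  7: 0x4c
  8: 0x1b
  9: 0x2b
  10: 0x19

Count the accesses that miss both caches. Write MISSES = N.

MISSES = 5

#0 0x3a→b14/s2 MISS; vc=[]
#1 0x39→b14/s2 L1-HIT; vc=[]
#2 0x3a→b14/s2 L1-HIT; vc=[]
#3 0x3b→b14/s2 L1-HIT; vc=[]
#4 0x3a→b14/s2 L1-HIT; vc=[]
#5 0x4d→b19/s3 MISS; vc=[]
#6 0x3f→b15/s3 MISS; vc=[19]
#7 0x4c→b19/s3 VC-HIT; vc=[15]
#8 0x1b→b6/s2 MISS; vc=[15,14]
#9 0x2b→b10/s2 MISS; vc=[15,14,6]
#10 0x19→b6/s2 VC-HIT; vc=[15,14,10]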